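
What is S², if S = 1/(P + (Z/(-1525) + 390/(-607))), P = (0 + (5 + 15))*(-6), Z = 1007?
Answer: 856874205625/12608370144426001 ≈ 6.7961e-5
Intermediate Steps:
P = -120 (P = (0 + 20)*(-6) = 20*(-6) = -120)
S = -925675/112286999 (S = 1/(-120 + (1007/(-1525) + 390/(-607))) = 1/(-120 + (1007*(-1/1525) + 390*(-1/607))) = 1/(-120 + (-1007/1525 - 390/607)) = 1/(-120 - 1205999/925675) = 1/(-112286999/925675) = -925675/112286999 ≈ -0.0082438)
S² = (-925675/112286999)² = 856874205625/12608370144426001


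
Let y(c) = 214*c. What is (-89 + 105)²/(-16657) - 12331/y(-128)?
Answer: 198385115/456268544 ≈ 0.43480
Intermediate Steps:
(-89 + 105)²/(-16657) - 12331/y(-128) = (-89 + 105)²/(-16657) - 12331/(214*(-128)) = 16²*(-1/16657) - 12331/(-27392) = 256*(-1/16657) - 12331*(-1/27392) = -256/16657 + 12331/27392 = 198385115/456268544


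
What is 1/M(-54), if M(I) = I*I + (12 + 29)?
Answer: 1/2957 ≈ 0.00033818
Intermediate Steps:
M(I) = 41 + I² (M(I) = I² + 41 = 41 + I²)
1/M(-54) = 1/(41 + (-54)²) = 1/(41 + 2916) = 1/2957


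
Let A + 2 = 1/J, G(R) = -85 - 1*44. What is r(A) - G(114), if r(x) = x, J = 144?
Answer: 18289/144 ≈ 127.01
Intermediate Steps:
G(R) = -129 (G(R) = -85 - 44 = -129)
A = -287/144 (A = -2 + 1/144 = -287/144 ≈ -1.9931)
r(A) - G(114) = -287/144 - 1*(-129) = -287/144 + 129 = 18289/144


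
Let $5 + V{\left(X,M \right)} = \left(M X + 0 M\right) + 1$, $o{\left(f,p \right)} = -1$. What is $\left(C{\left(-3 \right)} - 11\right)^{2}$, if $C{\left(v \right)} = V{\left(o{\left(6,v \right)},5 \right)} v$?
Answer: $256$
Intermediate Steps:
$V{\left(X,M \right)} = -4 + M X$ ($V{\left(X,M \right)} = -5 + \left(\left(M X + 0 M\right) + 1\right) = -5 + \left(\left(M X + 0\right) + 1\right) = -5 + \left(M X + 1\right) = -5 + \left(1 + M X\right) = -4 + M X$)
$C{\left(v \right)} = - 9 v$ ($C{\left(v \right)} = \left(-4 + 5 \left(-1\right)\right) v = \left(-4 - 5\right) v = - 9 v$)
$\left(C{\left(-3 \right)} - 11\right)^{2} = \left(\left(-9\right) \left(-3\right) - 11\right)^{2} = \left(27 - 11\right)^{2} = 16^{2} = 256$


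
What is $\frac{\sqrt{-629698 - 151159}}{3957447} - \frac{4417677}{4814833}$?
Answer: $- \frac{4417677}{4814833} + \frac{i \sqrt{780857}}{3957447} \approx -0.91751 + 0.00022329 i$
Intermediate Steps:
$\frac{\sqrt{-629698 - 151159}}{3957447} - \frac{4417677}{4814833} = \sqrt{-780857} \cdot \frac{1}{3957447} - \frac{4417677}{4814833} = i \sqrt{780857} \cdot \frac{1}{3957447} - \frac{4417677}{4814833} = \frac{i \sqrt{780857}}{3957447} - \frac{4417677}{4814833} = - \frac{4417677}{4814833} + \frac{i \sqrt{780857}}{3957447}$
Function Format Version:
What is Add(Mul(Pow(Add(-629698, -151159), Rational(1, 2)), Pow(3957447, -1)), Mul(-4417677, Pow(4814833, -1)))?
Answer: Add(Rational(-4417677, 4814833), Mul(Rational(1, 3957447), I, Pow(780857, Rational(1, 2)))) ≈ Add(-0.91751, Mul(0.00022329, I))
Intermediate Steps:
Add(Mul(Pow(Add(-629698, -151159), Rational(1, 2)), Pow(3957447, -1)), Mul(-4417677, Pow(4814833, -1))) = Add(Mul(Pow(-780857, Rational(1, 2)), Rational(1, 3957447)), Mul(-4417677, Rational(1, 4814833))) = Add(Mul(Mul(I, Pow(780857, Rational(1, 2))), Rational(1, 3957447)), Rational(-4417677, 4814833)) = Add(Mul(Rational(1, 3957447), I, Pow(780857, Rational(1, 2))), Rational(-4417677, 4814833)) = Add(Rational(-4417677, 4814833), Mul(Rational(1, 3957447), I, Pow(780857, Rational(1, 2))))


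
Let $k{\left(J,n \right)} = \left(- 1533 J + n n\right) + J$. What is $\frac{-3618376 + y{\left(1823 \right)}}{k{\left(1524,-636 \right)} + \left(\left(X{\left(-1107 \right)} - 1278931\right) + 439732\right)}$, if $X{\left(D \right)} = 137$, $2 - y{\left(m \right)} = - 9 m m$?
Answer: $- \frac{26291587}{2769334} \approx -9.4938$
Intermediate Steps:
$y{\left(m \right)} = 2 + 9 m^{2}$ ($y{\left(m \right)} = 2 - - 9 m m = 2 - - 9 m^{2} = 2 + 9 m^{2}$)
$k{\left(J,n \right)} = n^{2} - 1532 J$ ($k{\left(J,n \right)} = \left(- 1533 J + n^{2}\right) + J = \left(n^{2} - 1533 J\right) + J = n^{2} - 1532 J$)
$\frac{-3618376 + y{\left(1823 \right)}}{k{\left(1524,-636 \right)} + \left(\left(X{\left(-1107 \right)} - 1278931\right) + 439732\right)} = \frac{-3618376 + \left(2 + 9 \cdot 1823^{2}\right)}{\left(\left(-636\right)^{2} - 2334768\right) + \left(\left(137 - 1278931\right) + 439732\right)} = \frac{-3618376 + \left(2 + 9 \cdot 3323329\right)}{\left(404496 - 2334768\right) + \left(-1278794 + 439732\right)} = \frac{-3618376 + \left(2 + 29909961\right)}{-1930272 - 839062} = \frac{-3618376 + 29909963}{-2769334} = 26291587 \left(- \frac{1}{2769334}\right) = - \frac{26291587}{2769334}$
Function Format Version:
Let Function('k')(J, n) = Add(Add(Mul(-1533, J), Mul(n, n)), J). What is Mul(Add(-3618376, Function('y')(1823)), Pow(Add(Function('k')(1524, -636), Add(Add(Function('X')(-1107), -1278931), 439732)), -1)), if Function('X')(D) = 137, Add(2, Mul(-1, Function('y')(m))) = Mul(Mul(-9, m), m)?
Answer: Rational(-26291587, 2769334) ≈ -9.4938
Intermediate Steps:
Function('y')(m) = Add(2, Mul(9, Pow(m, 2))) (Function('y')(m) = Add(2, Mul(-1, Mul(Mul(-9, m), m))) = Add(2, Mul(-1, Mul(-9, Pow(m, 2)))) = Add(2, Mul(9, Pow(m, 2))))
Function('k')(J, n) = Add(Pow(n, 2), Mul(-1532, J)) (Function('k')(J, n) = Add(Add(Mul(-1533, J), Pow(n, 2)), J) = Add(Add(Pow(n, 2), Mul(-1533, J)), J) = Add(Pow(n, 2), Mul(-1532, J)))
Mul(Add(-3618376, Function('y')(1823)), Pow(Add(Function('k')(1524, -636), Add(Add(Function('X')(-1107), -1278931), 439732)), -1)) = Mul(Add(-3618376, Add(2, Mul(9, Pow(1823, 2)))), Pow(Add(Add(Pow(-636, 2), Mul(-1532, 1524)), Add(Add(137, -1278931), 439732)), -1)) = Mul(Add(-3618376, Add(2, Mul(9, 3323329))), Pow(Add(Add(404496, -2334768), Add(-1278794, 439732)), -1)) = Mul(Add(-3618376, Add(2, 29909961)), Pow(Add(-1930272, -839062), -1)) = Mul(Add(-3618376, 29909963), Pow(-2769334, -1)) = Mul(26291587, Rational(-1, 2769334)) = Rational(-26291587, 2769334)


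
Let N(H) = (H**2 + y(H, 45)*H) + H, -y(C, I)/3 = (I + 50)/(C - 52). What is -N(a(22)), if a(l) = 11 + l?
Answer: -1617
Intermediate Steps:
y(C, I) = -3*(50 + I)/(-52 + C) (y(C, I) = -3*(I + 50)/(C - 52) = -3*(50 + I)/(-52 + C))
N(H) = H + H**2 - 285*H/(-52 + H) (N(H) = (H**2 + (3*(-50 - 1*45)/(-52 + H))*H) + H = (H**2 + (3*(-50 - 45)/(-52 + H))*H) + H = (H**2 + (3*(-95)/(-52 + H))*H) + H = (H**2 + (-285/(-52 + H))*H) + H = (H**2 - 285*H/(-52 + H)) + H = H + H**2 - 285*H/(-52 + H))
-N(a(22)) = -(11 + 22)*(-285 + (1 + (11 + 22))*(-52 + (11 + 22)))/(-52 + (11 + 22)) = -33*(-285 + (1 + 33)*(-52 + 33))/(-52 + 33) = -33*(-285 + 34*(-19))/(-19) = -33*(-1)*(-285 - 646)/19 = -33*(-1)*(-931)/19 = -1*1617 = -1617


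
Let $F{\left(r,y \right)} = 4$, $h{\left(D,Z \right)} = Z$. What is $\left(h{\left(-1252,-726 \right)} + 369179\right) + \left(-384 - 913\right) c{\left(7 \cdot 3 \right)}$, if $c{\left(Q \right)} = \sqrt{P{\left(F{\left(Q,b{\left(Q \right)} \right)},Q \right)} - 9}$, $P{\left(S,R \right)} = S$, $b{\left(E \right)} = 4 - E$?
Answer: $368453 - 1297 i \sqrt{5} \approx 3.6845 \cdot 10^{5} - 2900.2 i$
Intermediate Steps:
$c{\left(Q \right)} = i \sqrt{5}$ ($c{\left(Q \right)} = \sqrt{4 - 9} = \sqrt{-5} = i \sqrt{5}$)
$\left(h{\left(-1252,-726 \right)} + 369179\right) + \left(-384 - 913\right) c{\left(7 \cdot 3 \right)} = \left(-726 + 369179\right) + \left(-384 - 913\right) i \sqrt{5} = 368453 - 1297 i \sqrt{5}$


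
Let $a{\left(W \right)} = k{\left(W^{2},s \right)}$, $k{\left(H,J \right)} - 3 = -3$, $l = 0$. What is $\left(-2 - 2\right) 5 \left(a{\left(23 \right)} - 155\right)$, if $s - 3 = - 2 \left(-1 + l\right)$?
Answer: $3100$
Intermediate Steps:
$s = 5$ ($s = 3 - 2 \left(-1 + 0\right) = 3 - -2 = 3 + 2 = 5$)
$k{\left(H,J \right)} = 0$ ($k{\left(H,J \right)} = 3 - 3 = 0$)
$a{\left(W \right)} = 0$
$\left(-2 - 2\right) 5 \left(a{\left(23 \right)} - 155\right) = \left(-2 - 2\right) 5 \left(0 - 155\right) = \left(-4\right) 5 \left(-155\right) = \left(-20\right) \left(-155\right) = 3100$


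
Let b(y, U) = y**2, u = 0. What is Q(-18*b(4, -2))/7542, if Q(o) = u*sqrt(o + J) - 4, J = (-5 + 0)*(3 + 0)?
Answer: -2/3771 ≈ -0.00053036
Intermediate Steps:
J = -15 (J = -5*3 = -15)
Q(o) = -4 (Q(o) = 0*sqrt(o - 15) - 4 = 0*sqrt(-15 + o) - 4 = 0 - 4 = -4)
Q(-18*b(4, -2))/7542 = -4/7542 = -4*1/7542 = -2/3771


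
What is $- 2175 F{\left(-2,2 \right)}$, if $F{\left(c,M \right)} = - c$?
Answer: $-4350$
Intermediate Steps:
$- 2175 F{\left(-2,2 \right)} = - 2175 \left(\left(-1\right) \left(-2\right)\right) = \left(-2175\right) 2 = -4350$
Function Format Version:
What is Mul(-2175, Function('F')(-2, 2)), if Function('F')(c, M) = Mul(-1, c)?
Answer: -4350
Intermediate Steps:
Mul(-2175, Function('F')(-2, 2)) = Mul(-2175, Mul(-1, -2)) = Mul(-2175, 2) = -4350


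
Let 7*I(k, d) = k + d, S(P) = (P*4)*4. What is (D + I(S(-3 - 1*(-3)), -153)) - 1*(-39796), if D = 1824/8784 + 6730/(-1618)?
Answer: 41215002322/1036329 ≈ 39770.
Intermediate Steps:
S(P) = 16*P (S(P) = (4*P)*4 = 16*P)
D = -585053/148047 (D = 1824*(1/8784) + 6730*(-1/1618) = 38/183 - 3365/809 = -585053/148047 ≈ -3.9518)
I(k, d) = d/7 + k/7 (I(k, d) = (k + d)/7 = (d + k)/7 = d/7 + k/7)
(D + I(S(-3 - 1*(-3)), -153)) - 1*(-39796) = (-585053/148047 + ((⅐)*(-153) + (16*(-3 - 1*(-3)))/7)) - 1*(-39796) = (-585053/148047 + (-153/7 + (16*(-3 + 3))/7)) + 39796 = (-585053/148047 + (-153/7 + (16*0)/7)) + 39796 = (-585053/148047 + (-153/7 + (⅐)*0)) + 39796 = (-585053/148047 + (-153/7 + 0)) + 39796 = (-585053/148047 - 153/7) + 39796 = -26746562/1036329 + 39796 = 41215002322/1036329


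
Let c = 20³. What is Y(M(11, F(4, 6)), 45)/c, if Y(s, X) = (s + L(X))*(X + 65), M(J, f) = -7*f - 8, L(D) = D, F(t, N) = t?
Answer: 99/800 ≈ 0.12375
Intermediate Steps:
c = 8000
M(J, f) = -8 - 7*f
Y(s, X) = (65 + X)*(X + s) (Y(s, X) = (s + X)*(X + 65) = (X + s)*(65 + X) = (65 + X)*(X + s))
Y(M(11, F(4, 6)), 45)/c = (45² + 65*45 + 65*(-8 - 7*4) + 45*(-8 - 7*4))/8000 = (2025 + 2925 + 65*(-8 - 28) + 45*(-8 - 28))*(1/8000) = (2025 + 2925 + 65*(-36) + 45*(-36))*(1/8000) = (2025 + 2925 - 2340 - 1620)*(1/8000) = 990*(1/8000) = 99/800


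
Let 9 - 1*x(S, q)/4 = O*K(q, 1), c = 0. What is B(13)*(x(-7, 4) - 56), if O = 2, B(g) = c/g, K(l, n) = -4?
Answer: 0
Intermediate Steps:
B(g) = 0 (B(g) = 0/g = 0)
x(S, q) = 68 (x(S, q) = 36 - 8*(-4) = 36 - 4*(-8) = 36 + 32 = 68)
B(13)*(x(-7, 4) - 56) = 0*(68 - 56) = 0*12 = 0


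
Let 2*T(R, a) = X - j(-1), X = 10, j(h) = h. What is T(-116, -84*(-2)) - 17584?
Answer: -35157/2 ≈ -17579.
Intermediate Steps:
T(R, a) = 11/2 (T(R, a) = (10 - 1*(-1))/2 = (10 + 1)/2 = (½)*11 = 11/2)
T(-116, -84*(-2)) - 17584 = 11/2 - 17584 = -35157/2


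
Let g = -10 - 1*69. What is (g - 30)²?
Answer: 11881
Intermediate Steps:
g = -79 (g = -10 - 69 = -79)
(g - 30)² = (-79 - 30)² = (-109)² = 11881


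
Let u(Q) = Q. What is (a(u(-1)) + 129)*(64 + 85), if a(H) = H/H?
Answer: 19370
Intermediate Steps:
a(H) = 1
(a(u(-1)) + 129)*(64 + 85) = (1 + 129)*(64 + 85) = 130*149 = 19370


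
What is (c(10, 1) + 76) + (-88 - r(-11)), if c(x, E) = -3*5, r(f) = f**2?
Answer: -148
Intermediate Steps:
c(x, E) = -15
(c(10, 1) + 76) + (-88 - r(-11)) = (-15 + 76) + (-88 - 1*(-11)**2) = 61 + (-88 - 1*121) = 61 + (-88 - 121) = 61 - 209 = -148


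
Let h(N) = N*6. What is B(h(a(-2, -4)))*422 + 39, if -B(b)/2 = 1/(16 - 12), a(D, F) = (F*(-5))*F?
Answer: -172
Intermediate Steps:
a(D, F) = -5*F² (a(D, F) = (-5*F)*F = -5*F²)
h(N) = 6*N
B(b) = -½ (B(b) = -2/(16 - 12) = -2/4 = -2*¼ = -½)
B(h(a(-2, -4)))*422 + 39 = -½*422 + 39 = -211 + 39 = -172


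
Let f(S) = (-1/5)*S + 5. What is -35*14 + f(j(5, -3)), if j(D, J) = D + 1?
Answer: -2431/5 ≈ -486.20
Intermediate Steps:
j(D, J) = 1 + D
f(S) = 5 - S/5 (f(S) = (-1*⅕)*S + 5 = -S/5 + 5 = 5 - S/5)
-35*14 + f(j(5, -3)) = -35*14 + (5 - (1 + 5)/5) = -490 + (5 - ⅕*6) = -490 + (5 - 6/5) = -490 + 19/5 = -2431/5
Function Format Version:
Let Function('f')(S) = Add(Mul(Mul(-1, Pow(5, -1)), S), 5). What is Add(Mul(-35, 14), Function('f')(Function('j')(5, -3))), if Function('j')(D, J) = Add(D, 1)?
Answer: Rational(-2431, 5) ≈ -486.20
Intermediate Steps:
Function('j')(D, J) = Add(1, D)
Function('f')(S) = Add(5, Mul(Rational(-1, 5), S)) (Function('f')(S) = Add(Mul(Mul(-1, Rational(1, 5)), S), 5) = Add(Mul(Rational(-1, 5), S), 5) = Add(5, Mul(Rational(-1, 5), S)))
Add(Mul(-35, 14), Function('f')(Function('j')(5, -3))) = Add(Mul(-35, 14), Add(5, Mul(Rational(-1, 5), Add(1, 5)))) = Add(-490, Add(5, Mul(Rational(-1, 5), 6))) = Add(-490, Add(5, Rational(-6, 5))) = Add(-490, Rational(19, 5)) = Rational(-2431, 5)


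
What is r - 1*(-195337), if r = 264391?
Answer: 459728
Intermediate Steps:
r - 1*(-195337) = 264391 - 1*(-195337) = 264391 + 195337 = 459728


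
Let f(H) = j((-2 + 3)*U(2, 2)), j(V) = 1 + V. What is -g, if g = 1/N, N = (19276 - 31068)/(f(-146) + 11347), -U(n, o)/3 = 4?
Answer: 1417/1474 ≈ 0.96133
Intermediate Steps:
U(n, o) = -12 (U(n, o) = -3*4 = -12)
f(H) = -11 (f(H) = 1 + (-2 + 3)*(-12) = 1 + 1*(-12) = 1 - 12 = -11)
N = -1474/1417 (N = (19276 - 31068)/(-11 + 11347) = -11792/11336 = -11792*1/11336 = -1474/1417 ≈ -1.0402)
g = -1417/1474 (g = 1/(-1474/1417) = -1417/1474 ≈ -0.96133)
-g = -1*(-1417/1474) = 1417/1474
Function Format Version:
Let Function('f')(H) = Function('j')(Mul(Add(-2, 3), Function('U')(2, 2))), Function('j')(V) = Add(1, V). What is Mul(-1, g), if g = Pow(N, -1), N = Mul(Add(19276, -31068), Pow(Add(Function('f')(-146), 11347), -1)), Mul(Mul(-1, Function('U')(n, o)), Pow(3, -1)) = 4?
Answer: Rational(1417, 1474) ≈ 0.96133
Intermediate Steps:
Function('U')(n, o) = -12 (Function('U')(n, o) = Mul(-3, 4) = -12)
Function('f')(H) = -11 (Function('f')(H) = Add(1, Mul(Add(-2, 3), -12)) = Add(1, Mul(1, -12)) = Add(1, -12) = -11)
N = Rational(-1474, 1417) (N = Mul(Add(19276, -31068), Pow(Add(-11, 11347), -1)) = Mul(-11792, Pow(11336, -1)) = Mul(-11792, Rational(1, 11336)) = Rational(-1474, 1417) ≈ -1.0402)
g = Rational(-1417, 1474) (g = Pow(Rational(-1474, 1417), -1) = Rational(-1417, 1474) ≈ -0.96133)
Mul(-1, g) = Mul(-1, Rational(-1417, 1474)) = Rational(1417, 1474)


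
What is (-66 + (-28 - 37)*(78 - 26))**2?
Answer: 11874916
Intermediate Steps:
(-66 + (-28 - 37)*(78 - 26))**2 = (-66 - 65*52)**2 = (-66 - 3380)**2 = (-3446)**2 = 11874916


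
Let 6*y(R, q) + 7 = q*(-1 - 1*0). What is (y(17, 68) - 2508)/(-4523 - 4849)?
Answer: 71/264 ≈ 0.26894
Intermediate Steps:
y(R, q) = -7/6 - q/6 (y(R, q) = -7/6 + (q*(-1 - 1*0))/6 = -7/6 + (q*(-1 + 0))/6 = -7/6 + (q*(-1))/6 = -7/6 + (-q)/6 = -7/6 - q/6)
(y(17, 68) - 2508)/(-4523 - 4849) = ((-7/6 - ⅙*68) - 2508)/(-4523 - 4849) = ((-7/6 - 34/3) - 2508)/(-9372) = (-25/2 - 2508)*(-1/9372) = -5041/2*(-1/9372) = 71/264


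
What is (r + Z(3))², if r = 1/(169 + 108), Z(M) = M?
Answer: 692224/76729 ≈ 9.0217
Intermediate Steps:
r = 1/277 ≈ 0.0036101
(r + Z(3))² = (1/277 + 3)² = (832/277)² = 692224/76729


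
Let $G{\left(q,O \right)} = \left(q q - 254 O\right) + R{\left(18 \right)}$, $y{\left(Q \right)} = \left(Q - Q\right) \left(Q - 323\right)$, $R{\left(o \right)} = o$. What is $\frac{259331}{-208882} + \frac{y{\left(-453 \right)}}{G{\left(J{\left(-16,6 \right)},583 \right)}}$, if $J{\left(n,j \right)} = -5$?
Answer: $- \frac{259331}{208882} \approx -1.2415$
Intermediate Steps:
$y{\left(Q \right)} = 0$ ($y{\left(Q \right)} = 0 \left(-323 + Q\right) = 0$)
$G{\left(q,O \right)} = 18 + q^{2} - 254 O$ ($G{\left(q,O \right)} = \left(q q - 254 O\right) + 18 = \left(q^{2} - 254 O\right) + 18 = 18 + q^{2} - 254 O$)
$\frac{259331}{-208882} + \frac{y{\left(-453 \right)}}{G{\left(J{\left(-16,6 \right)},583 \right)}} = \frac{259331}{-208882} + \frac{0}{18 + \left(-5\right)^{2} - 148082} = 259331 \left(- \frac{1}{208882}\right) + \frac{0}{18 + 25 - 148082} = - \frac{259331}{208882} + \frac{0}{-148039} = - \frac{259331}{208882} + 0 \left(- \frac{1}{148039}\right) = - \frac{259331}{208882} + 0 = - \frac{259331}{208882}$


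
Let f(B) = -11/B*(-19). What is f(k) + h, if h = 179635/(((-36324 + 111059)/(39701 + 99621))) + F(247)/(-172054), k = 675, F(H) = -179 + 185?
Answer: 290656210244884396/867945759075 ≈ 3.3488e+5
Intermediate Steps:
F(H) = 6
f(B) = 209/B
h = 430601394819497/1285845569 (h = 179635/(((-36324 + 111059)/(39701 + 99621))) + 6/(-172054) = 179635/((74735/139322)) + 6*(-1/172054) = 179635/((74735*(1/139322))) - 3/86027 = 179635/(74735/139322) - 3/86027 = 179635*(139322/74735) - 3/86027 = 5005421494/14947 - 3/86027 = 430601394819497/1285845569 ≈ 3.3488e+5)
f(k) + h = 209/675 + 430601394819497/1285845569 = 290656210244884396/867945759075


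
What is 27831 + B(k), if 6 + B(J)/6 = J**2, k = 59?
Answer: 48681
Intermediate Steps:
B(J) = -36 + 6*J**2
27831 + B(k) = 27831 + (-36 + 6*59**2) = 27831 + (-36 + 6*3481) = 27831 + (-36 + 20886) = 27831 + 20850 = 48681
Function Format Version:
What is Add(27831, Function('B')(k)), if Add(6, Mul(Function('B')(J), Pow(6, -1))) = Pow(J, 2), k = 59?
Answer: 48681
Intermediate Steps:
Function('B')(J) = Add(-36, Mul(6, Pow(J, 2)))
Add(27831, Function('B')(k)) = Add(27831, Add(-36, Mul(6, Pow(59, 2)))) = Add(27831, Add(-36, Mul(6, 3481))) = Add(27831, Add(-36, 20886)) = Add(27831, 20850) = 48681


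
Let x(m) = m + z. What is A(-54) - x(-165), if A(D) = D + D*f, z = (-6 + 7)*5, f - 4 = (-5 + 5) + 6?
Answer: -434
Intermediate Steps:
f = 10 (f = 4 + ((-5 + 5) + 6) = 4 + (0 + 6) = 4 + 6 = 10)
z = 5 (z = 1*5 = 5)
x(m) = 5 + m (x(m) = m + 5 = 5 + m)
A(D) = 11*D (A(D) = D + D*10 = D + 10*D = 11*D)
A(-54) - x(-165) = 11*(-54) - (5 - 165) = -594 - 1*(-160) = -594 + 160 = -434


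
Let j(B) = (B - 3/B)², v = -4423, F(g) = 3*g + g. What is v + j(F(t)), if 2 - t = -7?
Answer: -451151/144 ≈ -3133.0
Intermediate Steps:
t = 9 (t = 2 - 1*(-7) = 2 + 7 = 9)
F(g) = 4*g
v + j(F(t)) = -4423 + (-3 + (4*9)²)²/(4*9)² = -4423 + (-3 + 36²)²/36² = -4423 + (-3 + 1296)²/1296 = -4423 + (1/1296)*1293² = -4423 + (1/1296)*1671849 = -4423 + 185761/144 = -451151/144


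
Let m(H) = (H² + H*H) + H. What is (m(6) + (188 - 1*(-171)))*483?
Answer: 211071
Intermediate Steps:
m(H) = H + 2*H² (m(H) = (H² + H²) + H = 2*H² + H = H + 2*H²)
(m(6) + (188 - 1*(-171)))*483 = (6*(1 + 2*6) + (188 - 1*(-171)))*483 = (6*(1 + 12) + (188 + 171))*483 = (6*13 + 359)*483 = (78 + 359)*483 = 437*483 = 211071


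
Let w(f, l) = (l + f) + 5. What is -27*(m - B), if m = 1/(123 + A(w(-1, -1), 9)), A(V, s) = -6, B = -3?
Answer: -1056/13 ≈ -81.231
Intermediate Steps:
w(f, l) = 5 + f + l (w(f, l) = (f + l) + 5 = 5 + f + l)
m = 1/117 (m = 1/(123 - 6) = 1/117 ≈ 0.0085470)
-27*(m - B) = -27*(1/117 - 1*(-3)) = -27*(1/117 + 3) = -27*352/117 = -1056/13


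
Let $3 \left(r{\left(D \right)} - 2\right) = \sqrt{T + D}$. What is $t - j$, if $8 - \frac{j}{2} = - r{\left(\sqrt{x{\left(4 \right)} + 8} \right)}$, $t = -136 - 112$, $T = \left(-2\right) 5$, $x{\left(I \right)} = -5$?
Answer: $-268 - \frac{2 i \sqrt{10 - \sqrt{3}}}{3} \approx -268.0 - 1.9169 i$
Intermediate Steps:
$T = -10$
$r{\left(D \right)} = 2 + \frac{\sqrt{-10 + D}}{3}$
$t = -248$ ($t = -136 - 112 = -248$)
$j = 20 + \frac{2 \sqrt{-10 + \sqrt{3}}}{3}$ ($j = 16 - 2 \left(- (2 + \frac{\sqrt{-10 + \sqrt{-5 + 8}}}{3})\right) = 16 - 2 \left(- (2 + \frac{\sqrt{-10 + \sqrt{3}}}{3})\right) = 16 - 2 \left(-2 - \frac{\sqrt{-10 + \sqrt{3}}}{3}\right) = 16 + \left(4 + \frac{2 \sqrt{-10 + \sqrt{3}}}{3}\right) = 20 + \frac{2 \sqrt{-10 + \sqrt{3}}}{3} \approx 20.0 + 1.9169 i$)
$t - j = -248 - \left(20 + \frac{2 \sqrt{-10 + \sqrt{3}}}{3}\right) = -268 - \frac{2 \sqrt{-10 + \sqrt{3}}}{3}$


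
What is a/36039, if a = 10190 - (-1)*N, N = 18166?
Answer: 9452/12013 ≈ 0.78681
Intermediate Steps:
a = 28356 (a = 10190 - (-1)*18166 = 10190 - 1*(-18166) = 10190 + 18166 = 28356)
a/36039 = 28356/36039 = 28356*(1/36039) = 9452/12013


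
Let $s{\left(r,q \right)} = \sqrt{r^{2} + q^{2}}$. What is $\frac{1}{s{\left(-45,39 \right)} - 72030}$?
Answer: $- \frac{12005}{864719559} - \frac{\sqrt{394}}{1729439118} \approx -1.3895 \cdot 10^{-5}$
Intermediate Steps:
$s{\left(r,q \right)} = \sqrt{q^{2} + r^{2}}$
$\frac{1}{s{\left(-45,39 \right)} - 72030} = \frac{1}{\sqrt{39^{2} + \left(-45\right)^{2}} - 72030} = \frac{1}{\sqrt{1521 + 2025} - 72030} = \frac{1}{\sqrt{3546} - 72030} = \frac{1}{3 \sqrt{394} - 72030} = \frac{1}{-72030 + 3 \sqrt{394}}$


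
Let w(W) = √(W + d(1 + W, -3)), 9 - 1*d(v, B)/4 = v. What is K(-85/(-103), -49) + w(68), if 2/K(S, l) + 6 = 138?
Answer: 1/66 + 2*I*√43 ≈ 0.015152 + 13.115*I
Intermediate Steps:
K(S, l) = 1/66 (K(S, l) = 2/(-6 + 138) = 2/132 = 2*(1/132) = 1/66)
d(v, B) = 36 - 4*v
w(W) = √(32 - 3*W) (w(W) = √(W + (36 - 4*(1 + W))) = √(W + (36 + (-4 - 4*W))) = √(W + (32 - 4*W)) = √(32 - 3*W))
K(-85/(-103), -49) + w(68) = 1/66 + √(32 - 3*68) = 1/66 + √(32 - 204) = 1/66 + √(-172) = 1/66 + 2*I*√43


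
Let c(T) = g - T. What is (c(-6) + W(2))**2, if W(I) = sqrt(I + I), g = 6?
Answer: 196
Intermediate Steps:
c(T) = 6 - T
W(I) = sqrt(2)*sqrt(I) (W(I) = sqrt(2*I) = sqrt(2)*sqrt(I))
(c(-6) + W(2))**2 = ((6 - 1*(-6)) + sqrt(2)*sqrt(2))**2 = ((6 + 6) + 2)**2 = (12 + 2)**2 = 14**2 = 196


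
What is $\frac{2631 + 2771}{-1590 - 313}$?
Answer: $- \frac{5402}{1903} \approx -2.8387$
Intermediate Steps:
$\frac{2631 + 2771}{-1590 - 313} = \frac{5402}{-1903} = 5402 \left(- \frac{1}{1903}\right) = - \frac{5402}{1903}$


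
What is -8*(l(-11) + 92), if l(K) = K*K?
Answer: -1704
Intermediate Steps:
l(K) = K**2
-8*(l(-11) + 92) = -8*((-11)**2 + 92) = -8*(121 + 92) = -8*213 = -1704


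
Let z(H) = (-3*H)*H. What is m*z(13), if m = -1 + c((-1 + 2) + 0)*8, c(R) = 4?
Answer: -15717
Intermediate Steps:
z(H) = -3*H²
m = 31 (m = -1 + 4*8 = -1 + 32 = 31)
m*z(13) = 31*(-3*13²) = 31*(-3*169) = 31*(-507) = -15717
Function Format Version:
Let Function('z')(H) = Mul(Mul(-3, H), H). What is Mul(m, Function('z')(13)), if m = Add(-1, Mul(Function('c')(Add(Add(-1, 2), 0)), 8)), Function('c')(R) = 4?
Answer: -15717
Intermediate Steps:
Function('z')(H) = Mul(-3, Pow(H, 2))
m = 31 (m = Add(-1, Mul(4, 8)) = Add(-1, 32) = 31)
Mul(m, Function('z')(13)) = Mul(31, Mul(-3, Pow(13, 2))) = Mul(31, Mul(-3, 169)) = Mul(31, -507) = -15717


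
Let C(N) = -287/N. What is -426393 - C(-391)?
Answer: -166719950/391 ≈ -4.2639e+5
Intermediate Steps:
-426393 - C(-391) = -426393 - (-287)/(-391) = -426393 - (-287)*(-1)/391 = -426393 - 1*287/391 = -426393 - 287/391 = -166719950/391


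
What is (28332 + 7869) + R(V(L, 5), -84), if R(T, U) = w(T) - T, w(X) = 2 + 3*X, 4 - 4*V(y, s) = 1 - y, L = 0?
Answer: 72409/2 ≈ 36205.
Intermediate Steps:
V(y, s) = 3/4 + y/4 (V(y, s) = 1 - (1 - y)/4 = 1 + (-1/4 + y/4) = 3/4 + y/4)
R(T, U) = 2 + 2*T (R(T, U) = (2 + 3*T) - T = 2 + 2*T)
(28332 + 7869) + R(V(L, 5), -84) = (28332 + 7869) + (2 + 2*(3/4 + (1/4)*0)) = 36201 + (2 + 2*(3/4 + 0)) = 36201 + (2 + 2*(3/4)) = 36201 + (2 + 3/2) = 36201 + 7/2 = 72409/2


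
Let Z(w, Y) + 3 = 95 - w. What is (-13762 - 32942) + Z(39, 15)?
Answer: -46651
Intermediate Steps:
Z(w, Y) = 92 - w (Z(w, Y) = -3 + (95 - w) = 92 - w)
(-13762 - 32942) + Z(39, 15) = (-13762 - 32942) + (92 - 1*39) = -46704 + (92 - 39) = -46704 + 53 = -46651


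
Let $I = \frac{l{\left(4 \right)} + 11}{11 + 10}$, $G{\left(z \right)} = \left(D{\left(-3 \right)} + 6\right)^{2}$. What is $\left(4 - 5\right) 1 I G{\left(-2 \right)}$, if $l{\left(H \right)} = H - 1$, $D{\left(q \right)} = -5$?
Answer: $- \frac{2}{3} \approx -0.66667$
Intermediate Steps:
$l{\left(H \right)} = -1 + H$ ($l{\left(H \right)} = H - 1 = -1 + H$)
$G{\left(z \right)} = 1$ ($G{\left(z \right)} = \left(-5 + 6\right)^{2} = 1^{2} = 1$)
$I = \frac{2}{3}$ ($I = \frac{\left(-1 + 4\right) + 11}{11 + 10} = \frac{3 + 11}{21} = 14 \cdot \frac{1}{21} = \frac{2}{3} \approx 0.66667$)
$\left(4 - 5\right) 1 I G{\left(-2 \right)} = \left(4 - 5\right) 1 \cdot \frac{2}{3} \cdot 1 = \left(-1\right) 1 \cdot \frac{2}{3} \cdot 1 = \left(-1\right) \frac{2}{3} \cdot 1 = \left(- \frac{2}{3}\right) 1 = - \frac{2}{3}$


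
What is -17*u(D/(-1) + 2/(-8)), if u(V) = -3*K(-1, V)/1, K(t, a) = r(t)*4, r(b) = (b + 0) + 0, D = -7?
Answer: -204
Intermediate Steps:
r(b) = b (r(b) = b + 0 = b)
K(t, a) = 4*t (K(t, a) = t*4 = 4*t)
u(V) = 12 (u(V) = -12*(-1)/1 = -3*(-4)*1 = 12*1 = 12)
-17*u(D/(-1) + 2/(-8)) = -17*12 = -204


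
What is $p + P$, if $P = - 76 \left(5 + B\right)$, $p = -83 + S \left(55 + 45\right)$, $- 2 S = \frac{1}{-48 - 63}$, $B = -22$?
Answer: $\frac{134249}{111} \approx 1209.5$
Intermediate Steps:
$S = \frac{1}{222}$ ($S = - \frac{1}{2 \left(-48 - 63\right)} = - \frac{1}{2 \left(-111\right)} = \left(- \frac{1}{2}\right) \left(- \frac{1}{111}\right) = \frac{1}{222} \approx 0.0045045$)
$p = - \frac{9163}{111}$ ($p = -83 + \frac{55 + 45}{222} = -83 + \frac{1}{222} \cdot 100 = -83 + \frac{50}{111} = - \frac{9163}{111} \approx -82.55$)
$P = 1292$ ($P = - 76 \left(5 - 22\right) = \left(-76\right) \left(-17\right) = 1292$)
$p + P = - \frac{9163}{111} + 1292 = \frac{134249}{111}$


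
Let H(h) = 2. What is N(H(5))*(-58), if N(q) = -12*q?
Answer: 1392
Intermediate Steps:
N(H(5))*(-58) = -12*2*(-58) = -24*(-58) = 1392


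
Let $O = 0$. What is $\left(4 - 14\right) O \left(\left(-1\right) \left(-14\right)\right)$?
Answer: $0$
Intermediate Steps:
$\left(4 - 14\right) O \left(\left(-1\right) \left(-14\right)\right) = \left(4 - 14\right) 0 \left(\left(-1\right) \left(-14\right)\right) = \left(4 - 14\right) 0 \cdot 14 = \left(-10\right) 0 \cdot 14 = 0 \cdot 14 = 0$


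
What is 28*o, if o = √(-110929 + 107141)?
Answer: 56*I*√947 ≈ 1723.3*I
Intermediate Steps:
o = 2*I*√947 (o = √(-3788) = 2*I*√947 ≈ 61.547*I)
28*o = 28*(2*I*√947) = 56*I*√947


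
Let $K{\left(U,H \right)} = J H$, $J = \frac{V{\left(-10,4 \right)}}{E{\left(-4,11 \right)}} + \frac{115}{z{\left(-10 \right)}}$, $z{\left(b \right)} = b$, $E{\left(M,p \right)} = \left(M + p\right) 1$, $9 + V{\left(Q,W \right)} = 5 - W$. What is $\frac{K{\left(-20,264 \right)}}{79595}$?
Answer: $- \frac{23364}{557165} \approx -0.041934$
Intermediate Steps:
$V{\left(Q,W \right)} = -4 - W$ ($V{\left(Q,W \right)} = -9 - \left(-5 + W\right) = -4 - W$)
$E{\left(M,p \right)} = M + p$
$J = - \frac{177}{14}$ ($J = \frac{-4 - 4}{-4 + 11} + \frac{115}{-10} = \frac{-4 - 4}{7} + 115 \left(- \frac{1}{10}\right) = \left(-8\right) \frac{1}{7} - \frac{23}{2} = - \frac{8}{7} - \frac{23}{2} = - \frac{177}{14} \approx -12.643$)
$K{\left(U,H \right)} = - \frac{177 H}{14}$
$\frac{K{\left(-20,264 \right)}}{79595} = \frac{\left(- \frac{177}{14}\right) 264}{79595} = \left(- \frac{23364}{7}\right) \frac{1}{79595} = - \frac{23364}{557165}$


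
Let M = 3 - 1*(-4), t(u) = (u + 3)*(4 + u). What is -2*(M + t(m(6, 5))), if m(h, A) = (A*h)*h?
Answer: -67358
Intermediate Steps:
m(h, A) = A*h²
t(u) = (3 + u)*(4 + u)
M = 7 (M = 3 + 4 = 7)
-2*(M + t(m(6, 5))) = -2*(7 + (12 + (5*6²)² + 7*(5*6²))) = -2*(7 + (12 + (5*36)² + 7*(5*36))) = -2*(7 + (12 + 180² + 7*180)) = -2*(7 + (12 + 32400 + 1260)) = -2*(7 + 33672) = -2*33679 = -67358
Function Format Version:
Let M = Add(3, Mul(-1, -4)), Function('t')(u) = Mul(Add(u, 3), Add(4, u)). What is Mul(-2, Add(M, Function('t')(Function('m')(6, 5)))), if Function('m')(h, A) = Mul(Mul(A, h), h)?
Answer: -67358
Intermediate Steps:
Function('m')(h, A) = Mul(A, Pow(h, 2))
Function('t')(u) = Mul(Add(3, u), Add(4, u))
M = 7 (M = Add(3, 4) = 7)
Mul(-2, Add(M, Function('t')(Function('m')(6, 5)))) = Mul(-2, Add(7, Add(12, Pow(Mul(5, Pow(6, 2)), 2), Mul(7, Mul(5, Pow(6, 2)))))) = Mul(-2, Add(7, Add(12, Pow(Mul(5, 36), 2), Mul(7, Mul(5, 36))))) = Mul(-2, Add(7, Add(12, Pow(180, 2), Mul(7, 180)))) = Mul(-2, Add(7, Add(12, 32400, 1260))) = Mul(-2, Add(7, 33672)) = Mul(-2, 33679) = -67358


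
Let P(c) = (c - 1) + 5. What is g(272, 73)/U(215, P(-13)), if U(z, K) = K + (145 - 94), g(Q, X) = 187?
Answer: 187/42 ≈ 4.4524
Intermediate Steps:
P(c) = 4 + c (P(c) = (-1 + c) + 5 = 4 + c)
U(z, K) = 51 + K (U(z, K) = K + 51 = 51 + K)
g(272, 73)/U(215, P(-13)) = 187/(51 + (4 - 13)) = 187/(51 - 9) = 187/42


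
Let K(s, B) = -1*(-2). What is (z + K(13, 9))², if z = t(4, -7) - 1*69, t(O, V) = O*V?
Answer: 9025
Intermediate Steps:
K(s, B) = 2
z = -97 (z = 4*(-7) - 1*69 = -28 - 69 = -97)
(z + K(13, 9))² = (-97 + 2)² = (-95)² = 9025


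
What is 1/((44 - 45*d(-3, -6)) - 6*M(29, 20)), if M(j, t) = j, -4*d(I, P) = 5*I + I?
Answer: -2/665 ≈ -0.0030075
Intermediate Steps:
d(I, P) = -3*I/2 (d(I, P) = -(5*I + I)/4 = -3*I/2)
1/((44 - 45*d(-3, -6)) - 6*M(29, 20)) = 1/((44 - (-135)*(-3)/2) - 6*29) = 1/((44 - 45*9/2) - 174) = 1/((44 - 405/2) - 174) = 1/(-317/2 - 174) = 1/(-665/2) = -2/665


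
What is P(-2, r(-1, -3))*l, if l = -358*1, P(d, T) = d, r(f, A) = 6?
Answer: 716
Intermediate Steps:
l = -358
P(-2, r(-1, -3))*l = -2*(-358) = 716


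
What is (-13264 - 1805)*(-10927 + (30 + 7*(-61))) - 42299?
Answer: 170599057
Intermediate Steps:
(-13264 - 1805)*(-10927 + (30 + 7*(-61))) - 42299 = -15069*(-10927 + (30 - 427)) - 42299 = -15069*(-10927 - 397) - 42299 = -15069*(-11324) - 42299 = 170641356 - 42299 = 170599057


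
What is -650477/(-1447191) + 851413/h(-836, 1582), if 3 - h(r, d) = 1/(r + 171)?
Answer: 819385856889287/2888593236 ≈ 2.8366e+5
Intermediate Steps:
h(r, d) = 3 - 1/(171 + r) (h(r, d) = 3 - 1/(r + 171) = 3 - 1/(171 + r))
-650477/(-1447191) + 851413/h(-836, 1582) = -650477/(-1447191) + 851413/(((512 + 3*(-836))/(171 - 836))) = -650477*(-1/1447191) + 851413/(((512 - 2508)/(-665))) = 650477/1447191 + 851413/((-1/665*(-1996))) = 650477/1447191 + 851413/(1996/665) = 650477/1447191 + 851413*(665/1996) = 650477/1447191 + 566189645/1996 = 819385856889287/2888593236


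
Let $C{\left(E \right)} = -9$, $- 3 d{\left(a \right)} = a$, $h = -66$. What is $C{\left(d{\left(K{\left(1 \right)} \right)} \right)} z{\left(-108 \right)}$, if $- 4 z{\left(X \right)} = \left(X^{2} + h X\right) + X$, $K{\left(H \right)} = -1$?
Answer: $42039$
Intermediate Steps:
$d{\left(a \right)} = - \frac{a}{3}$
$z{\left(X \right)} = - \frac{X^{2}}{4} + \frac{65 X}{4}$ ($z{\left(X \right)} = - \frac{\left(X^{2} - 66 X\right) + X}{4} = - \frac{X^{2} - 65 X}{4} = - \frac{X^{2}}{4} + \frac{65 X}{4}$)
$C{\left(d{\left(K{\left(1 \right)} \right)} \right)} z{\left(-108 \right)} = - 9 \cdot \frac{1}{4} \left(-108\right) \left(65 - -108\right) = - 9 \cdot \frac{1}{4} \left(-108\right) \left(65 + 108\right) = - 9 \cdot \frac{1}{4} \left(-108\right) 173 = \left(-9\right) \left(-4671\right) = 42039$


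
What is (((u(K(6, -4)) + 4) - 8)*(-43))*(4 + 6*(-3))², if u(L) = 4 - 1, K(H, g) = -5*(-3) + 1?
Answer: 8428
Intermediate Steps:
K(H, g) = 16 (K(H, g) = 15 + 1 = 16)
u(L) = 3
(((u(K(6, -4)) + 4) - 8)*(-43))*(4 + 6*(-3))² = (((3 + 4) - 8)*(-43))*(4 + 6*(-3))² = ((7 - 8)*(-43))*(4 - 18)² = -1*(-43)*(-14)² = 43*196 = 8428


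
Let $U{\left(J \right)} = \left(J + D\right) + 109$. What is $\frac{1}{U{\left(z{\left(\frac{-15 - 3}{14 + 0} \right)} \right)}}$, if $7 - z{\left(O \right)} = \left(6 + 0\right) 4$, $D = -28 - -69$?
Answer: $\frac{1}{133} \approx 0.0075188$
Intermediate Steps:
$D = 41$ ($D = -28 + 69 = 41$)
$z{\left(O \right)} = -17$ ($z{\left(O \right)} = 7 - \left(6 + 0\right) 4 = 7 - 6 \cdot 4 = 7 - 24 = -17$)
$U{\left(J \right)} = 150 + J$ ($U{\left(J \right)} = \left(J + 41\right) + 109 = \left(41 + J\right) + 109 = 150 + J$)
$\frac{1}{U{\left(z{\left(\frac{-15 - 3}{14 + 0} \right)} \right)}} = \frac{1}{150 - 17} = \frac{1}{133}$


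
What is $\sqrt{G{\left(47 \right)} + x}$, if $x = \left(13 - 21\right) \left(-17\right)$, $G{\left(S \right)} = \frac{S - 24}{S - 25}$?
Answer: $\frac{3 \sqrt{7370}}{22} \approx 11.707$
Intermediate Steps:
$G{\left(S \right)} = \frac{-24 + S}{-25 + S}$
$x = 136$ ($x = \left(-8\right) \left(-17\right) = 136$)
$\sqrt{G{\left(47 \right)} + x} = \sqrt{\frac{-24 + 47}{-25 + 47} + 136} = \sqrt{\frac{1}{22} \cdot 23 + 136} = \sqrt{\frac{23}{22} + 136} = \sqrt{\frac{3015}{22}} = \frac{3 \sqrt{7370}}{22}$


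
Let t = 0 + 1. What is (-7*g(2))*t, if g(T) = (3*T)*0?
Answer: 0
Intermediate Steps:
g(T) = 0
t = 1
(-7*g(2))*t = -7*0*1 = 0*1 = 0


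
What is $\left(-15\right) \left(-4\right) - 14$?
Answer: $46$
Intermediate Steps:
$\left(-15\right) \left(-4\right) - 14 = 60 - 14 = 46$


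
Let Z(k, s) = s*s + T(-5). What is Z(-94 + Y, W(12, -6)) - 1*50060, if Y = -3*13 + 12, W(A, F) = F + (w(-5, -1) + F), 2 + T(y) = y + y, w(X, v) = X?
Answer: -49783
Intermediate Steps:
T(y) = -2 + 2*y (T(y) = -2 + (y + y) = -2 + 2*y)
W(A, F) = -5 + 2*F (W(A, F) = F + (-5 + F) = -5 + 2*F)
Y = -27 (Y = -39 + 12 = -27)
Z(k, s) = -12 + s² (Z(k, s) = s*s + (-2 + 2*(-5)) = s² + (-2 - 10) = s² - 12 = -12 + s²)
Z(-94 + Y, W(12, -6)) - 1*50060 = (-12 + (-5 + 2*(-6))²) - 1*50060 = (-12 + (-5 - 12)²) - 50060 = (-12 + (-17)²) - 50060 = (-12 + 289) - 50060 = 277 - 50060 = -49783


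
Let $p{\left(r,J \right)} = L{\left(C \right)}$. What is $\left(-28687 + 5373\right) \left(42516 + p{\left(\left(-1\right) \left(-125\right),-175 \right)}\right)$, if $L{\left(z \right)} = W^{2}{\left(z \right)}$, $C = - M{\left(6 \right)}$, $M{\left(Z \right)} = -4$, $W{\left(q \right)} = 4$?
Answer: $-991591048$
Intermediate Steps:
$C = 4$ ($C = \left(-1\right) \left(-4\right) = 4$)
$L{\left(z \right)} = 16$ ($L{\left(z \right)} = 4^{2} = 16$)
$p{\left(r,J \right)} = 16$
$\left(-28687 + 5373\right) \left(42516 + p{\left(\left(-1\right) \left(-125\right),-175 \right)}\right) = \left(-28687 + 5373\right) \left(42516 + 16\right) = \left(-23314\right) 42532 = -991591048$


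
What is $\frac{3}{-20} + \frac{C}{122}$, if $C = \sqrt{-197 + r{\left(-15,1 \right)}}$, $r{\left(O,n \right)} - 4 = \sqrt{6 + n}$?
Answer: $- \frac{3}{20} + \frac{i \sqrt{193 - \sqrt{7}}}{122} \approx -0.15 + 0.11309 i$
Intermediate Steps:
$r{\left(O,n \right)} = 4 + \sqrt{6 + n}$
$C = \sqrt{-193 + \sqrt{7}}$ ($C = \sqrt{-197 + \left(4 + \sqrt{6 + 1}\right)} = \sqrt{-197 + \left(4 + \sqrt{7}\right)} = \sqrt{-193 + \sqrt{7}} \approx 13.797 i$)
$\frac{3}{-20} + \frac{C}{122} = \frac{3}{-20} + \frac{\sqrt{-193 + \sqrt{7}}}{122} = 3 \left(- \frac{1}{20}\right) + \sqrt{-193 + \sqrt{7}} \cdot \frac{1}{122} = - \frac{3}{20} + \frac{\sqrt{-193 + \sqrt{7}}}{122}$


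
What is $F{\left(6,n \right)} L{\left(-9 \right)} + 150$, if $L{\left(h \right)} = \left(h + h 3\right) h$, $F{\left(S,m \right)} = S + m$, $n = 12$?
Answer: $5982$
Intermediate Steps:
$L{\left(h \right)} = 4 h^{2}$ ($L{\left(h \right)} = \left(h + 3 h\right) h = 4 h h = 4 h^{2}$)
$F{\left(6,n \right)} L{\left(-9 \right)} + 150 = \left(6 + 12\right) 4 \left(-9\right)^{2} + 150 = 18 \cdot 4 \cdot 81 + 150 = 18 \cdot 324 + 150 = 5832 + 150 = 5982$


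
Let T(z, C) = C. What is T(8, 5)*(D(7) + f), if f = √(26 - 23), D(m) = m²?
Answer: 245 + 5*√3 ≈ 253.66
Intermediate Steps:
f = √3 ≈ 1.7320
T(8, 5)*(D(7) + f) = 5*(7² + √3) = 5*(49 + √3) = 245 + 5*√3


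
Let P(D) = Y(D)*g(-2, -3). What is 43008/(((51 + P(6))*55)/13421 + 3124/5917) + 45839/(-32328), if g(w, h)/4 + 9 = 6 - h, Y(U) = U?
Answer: 15772696178327171/270282349656 ≈ 58356.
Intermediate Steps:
g(w, h) = -12 - 4*h (g(w, h) = -36 + 4*(6 - h) = -36 + (24 - 4*h) = -12 - 4*h)
P(D) = 0 (P(D) = D*(-12 - 4*(-3)) = D*(-12 + 12) = D*0 = 0)
43008/(((51 + P(6))*55)/13421 + 3124/5917) + 45839/(-32328) = 43008/(((51 + 0)*55)/13421 + 3124/5917) + 45839/(-32328) = 43008/((51*55)*(1/13421) + 3124*(1/5917)) + 45839*(-1/32328) = 43008/(2805*(1/13421) + 3124/5917) - 45839/32328 = 43008/(2805/13421 + 3124/5917) - 45839/32328 = 43008/(58524389/79412057) - 45839/32328 = 43008*(79412057/58524389) - 45839/32328 = 487907678208/8360627 - 45839/32328 = 15772696178327171/270282349656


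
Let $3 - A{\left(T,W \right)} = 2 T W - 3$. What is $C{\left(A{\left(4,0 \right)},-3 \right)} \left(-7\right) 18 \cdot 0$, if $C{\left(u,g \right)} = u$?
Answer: $0$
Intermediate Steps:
$A{\left(T,W \right)} = 6 - 2 T W$ ($A{\left(T,W \right)} = 3 - \left(2 T W - 3\right) = 3 - \left(-3 + 2 T W\right) = 6 - 2 T W$)
$C{\left(A{\left(4,0 \right)},-3 \right)} \left(-7\right) 18 \cdot 0 = \left(6 - 8 \cdot 0\right) \left(-7\right) 18 \cdot 0 = \left(6 + 0\right) \left(\left(-126\right) 0\right) = 6 \cdot 0 = 0$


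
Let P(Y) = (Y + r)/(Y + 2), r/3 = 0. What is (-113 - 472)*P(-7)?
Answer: -819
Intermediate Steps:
r = 0 (r = 3*0 = 0)
P(Y) = Y/(2 + Y) (P(Y) = (Y + 0)/(Y + 2) = Y/(2 + Y))
(-113 - 472)*P(-7) = (-113 - 472)*(-7/(2 - 7)) = -(-4095)/(-5) = -(-4095)*(-1)/5 = -585*7/5 = -819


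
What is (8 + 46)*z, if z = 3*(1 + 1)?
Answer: 324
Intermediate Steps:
z = 6 (z = 3*2 = 6)
(8 + 46)*z = (8 + 46)*6 = 54*6 = 324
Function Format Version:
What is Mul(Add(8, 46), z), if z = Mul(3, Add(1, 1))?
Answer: 324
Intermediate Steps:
z = 6 (z = Mul(3, 2) = 6)
Mul(Add(8, 46), z) = Mul(Add(8, 46), 6) = Mul(54, 6) = 324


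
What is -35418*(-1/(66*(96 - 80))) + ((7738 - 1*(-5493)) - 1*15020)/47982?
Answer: 12860131/383856 ≈ 33.503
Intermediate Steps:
-35418*(-1/(66*(96 - 80))) + ((7738 - 1*(-5493)) - 1*15020)/47982 = -35418/(16*(-66)) + ((7738 + 5493) - 15020)*(1/47982) = -35418/(-1056) + (13231 - 15020)*(1/47982) = -35418*(-1/1056) - 1789*1/47982 = 5903/176 - 1789/47982 = 12860131/383856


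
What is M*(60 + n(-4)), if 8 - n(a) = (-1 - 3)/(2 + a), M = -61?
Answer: -4026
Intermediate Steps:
n(a) = 8 + 4/(2 + a) (n(a) = 8 - (-1 - 3)/(2 + a) = 8 - (-4)/(2 + a) = 8 + 4/(2 + a))
M*(60 + n(-4)) = -61*(60 + 4*(5 + 2*(-4))/(2 - 4)) = -61*(60 + 4*(5 - 8)/(-2)) = -61*(60 + 4*(-½)*(-3)) = -61*(60 + 6) = -61*66 = -4026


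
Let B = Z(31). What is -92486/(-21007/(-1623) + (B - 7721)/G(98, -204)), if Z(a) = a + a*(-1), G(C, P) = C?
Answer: 2101466892/1496071 ≈ 1404.7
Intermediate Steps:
Z(a) = 0 (Z(a) = a - a = 0)
B = 0
-92486/(-21007/(-1623) + (B - 7721)/G(98, -204)) = -92486/(-21007/(-1623) + (0 - 7721)/98) = -92486/(-21007*(-1/1623) - 7721*1/98) = -92486/(21007/1623 - 1103/14) = -92486/(-1496071/22722) = -92486*(-22722/1496071) = 2101466892/1496071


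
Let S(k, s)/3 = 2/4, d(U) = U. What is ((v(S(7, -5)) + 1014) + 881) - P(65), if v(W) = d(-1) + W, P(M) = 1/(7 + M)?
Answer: 136475/72 ≈ 1895.5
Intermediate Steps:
S(k, s) = 3/2 (S(k, s) = 3*(2/4) = 3*(2*(1/4)) = 3*(1/2) = 3/2)
v(W) = -1 + W
((v(S(7, -5)) + 1014) + 881) - P(65) = (((-1 + 3/2) + 1014) + 881) - 1/(7 + 65) = ((1/2 + 1014) + 881) - 1/72 = (2029/2 + 881) - 1*1/72 = 3791/2 - 1/72 = 136475/72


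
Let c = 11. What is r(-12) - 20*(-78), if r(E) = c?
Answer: 1571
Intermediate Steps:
r(E) = 11
r(-12) - 20*(-78) = 11 - 20*(-78) = 11 + 1560 = 1571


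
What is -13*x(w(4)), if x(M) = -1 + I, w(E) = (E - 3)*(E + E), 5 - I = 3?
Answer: -13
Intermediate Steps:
I = 2 (I = 5 - 1*3 = 5 - 3 = 2)
w(E) = 2*E*(-3 + E) (w(E) = (-3 + E)*(2*E) = 2*E*(-3 + E))
x(M) = 1 (x(M) = -1 + 2 = 1)
-13*x(w(4)) = -13*1 = -13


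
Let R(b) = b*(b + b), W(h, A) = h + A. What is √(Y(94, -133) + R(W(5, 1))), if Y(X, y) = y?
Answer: I*√61 ≈ 7.8102*I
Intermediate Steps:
W(h, A) = A + h
R(b) = 2*b² (R(b) = b*(2*b) = 2*b²)
√(Y(94, -133) + R(W(5, 1))) = √(-133 + 2*(1 + 5)²) = √(-133 + 2*6²) = √(-133 + 2*36) = √(-133 + 72) = √(-61) = I*√61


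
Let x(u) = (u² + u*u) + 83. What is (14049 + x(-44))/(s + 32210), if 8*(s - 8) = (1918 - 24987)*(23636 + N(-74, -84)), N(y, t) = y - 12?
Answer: -72016/271508603 ≈ -0.00026524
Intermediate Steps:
N(y, t) = -12 + y
s = -271637443/4 (s = 8 + ((1918 - 24987)*(23636 + (-12 - 74)))/8 = 8 + (-23069*(23636 - 86))/8 = 8 + (-23069*23550)/8 = 8 + (⅛)*(-543274950) = 8 - 271637475/4 = -271637443/4 ≈ -6.7909e+7)
x(u) = 83 + 2*u² (x(u) = (u² + u²) + 83 = 2*u² + 83 = 83 + 2*u²)
(14049 + x(-44))/(s + 32210) = (14049 + (83 + 2*(-44)²))/(-271637443/4 + 32210) = (14049 + (83 + 2*1936))/(-271508603/4) = (14049 + (83 + 3872))*(-4/271508603) = (14049 + 3955)*(-4/271508603) = 18004*(-4/271508603) = -72016/271508603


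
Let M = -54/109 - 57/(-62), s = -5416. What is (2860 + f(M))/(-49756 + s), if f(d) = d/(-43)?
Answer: -831095975/16032652168 ≈ -0.051838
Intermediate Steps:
M = 2865/6758 (M = -54*1/109 - 57*(-1/62) = -54/109 + 57/62 = 2865/6758 ≈ 0.42394)
f(d) = -d/43 (f(d) = d*(-1/43) = -d/43)
(2860 + f(M))/(-49756 + s) = (2860 - 1/43*2865/6758)/(-49756 - 5416) = (2860 - 2865/290594)/(-55172) = (831095975/290594)*(-1/55172) = -831095975/16032652168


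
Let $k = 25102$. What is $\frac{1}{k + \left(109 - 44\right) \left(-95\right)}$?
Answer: $\frac{1}{18927} \approx 5.2835 \cdot 10^{-5}$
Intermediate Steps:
$\frac{1}{k + \left(109 - 44\right) \left(-95\right)} = \frac{1}{25102 + \left(109 - 44\right) \left(-95\right)} = \frac{1}{25102 + 65 \left(-95\right)} = \frac{1}{25102 - 6175} = \frac{1}{18927}$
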